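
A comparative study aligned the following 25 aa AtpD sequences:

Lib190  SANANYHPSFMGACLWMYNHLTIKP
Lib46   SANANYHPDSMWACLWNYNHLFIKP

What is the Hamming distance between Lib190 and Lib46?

Differing sites — 9:S/D; 10:F/S; 12:G/W; 17:M/N; 22:T/F.
That gives 5 mismatches out of 25 aligned sites, so the Hamming distance is 5.

5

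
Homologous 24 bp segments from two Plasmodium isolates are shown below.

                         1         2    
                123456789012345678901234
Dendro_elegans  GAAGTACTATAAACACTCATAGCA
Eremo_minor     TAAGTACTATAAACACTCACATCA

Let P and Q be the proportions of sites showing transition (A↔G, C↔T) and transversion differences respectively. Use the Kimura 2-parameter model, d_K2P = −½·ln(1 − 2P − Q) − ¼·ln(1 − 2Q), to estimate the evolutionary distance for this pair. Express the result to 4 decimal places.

0.1367

Mismatches occur at site 1 (G/T, transversion), site 20 (T/C, transition), site 22 (G/T, transversion).
Of the 3 differences, 1 transition and 2 transversions over 24 sites: P = 1/24 = 0.041667, Q = 2/24 = 0.083333.
d = −0.5·ln(0.833333) − 0.25·ln(0.833334) = −0.5·(-0.182322) − 0.25·(-0.182321) = 0.1367.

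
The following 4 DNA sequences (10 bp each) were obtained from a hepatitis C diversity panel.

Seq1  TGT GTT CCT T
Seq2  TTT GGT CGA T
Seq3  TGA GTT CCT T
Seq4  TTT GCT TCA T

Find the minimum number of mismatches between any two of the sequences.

1

Pairwise Hamming distances:
  Seq1 vs Seq2: 4
  Seq1 vs Seq3: 1
  Seq1 vs Seq4: 4
  Seq2 vs Seq3: 5
  Seq2 vs Seq4: 3
  Seq3 vs Seq4: 5
The smallest is 1, between Seq1 and Seq3.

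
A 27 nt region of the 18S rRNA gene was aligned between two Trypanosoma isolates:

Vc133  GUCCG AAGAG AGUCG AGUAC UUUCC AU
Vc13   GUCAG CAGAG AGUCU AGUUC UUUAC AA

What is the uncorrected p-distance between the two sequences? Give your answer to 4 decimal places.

0.2222

Differing sites — 4:C/A; 6:A/C; 15:G/U; 19:A/U; 24:C/A; 27:U/A.
There are 6 differences over 27 sites, so p = 6/27 = 0.2222.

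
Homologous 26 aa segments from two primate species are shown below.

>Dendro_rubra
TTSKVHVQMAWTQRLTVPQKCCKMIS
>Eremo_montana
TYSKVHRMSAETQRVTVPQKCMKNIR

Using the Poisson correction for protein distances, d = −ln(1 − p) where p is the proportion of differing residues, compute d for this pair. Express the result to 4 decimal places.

The sequences differ at positions 2 (T/Y), 7 (V/R), 8 (Q/M), 9 (M/S), 11 (W/E), 15 (L/V), 22 (C/M), 24 (M/N), 26 (S/R).
p = 9/26 = 0.346154.
d = −ln(1 − 0.346154) = −ln(0.653846) = 0.4249.

0.4249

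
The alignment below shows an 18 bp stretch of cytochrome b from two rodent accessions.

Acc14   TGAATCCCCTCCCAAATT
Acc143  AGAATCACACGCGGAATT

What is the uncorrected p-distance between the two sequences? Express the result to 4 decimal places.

0.3889

The sequences differ at positions 1 (T/A), 7 (C/A), 9 (C/A), 10 (T/C), 11 (C/G), 13 (C/G), 14 (A/G).
There are 7 differences over 18 sites, so p = 7/18 = 0.3889.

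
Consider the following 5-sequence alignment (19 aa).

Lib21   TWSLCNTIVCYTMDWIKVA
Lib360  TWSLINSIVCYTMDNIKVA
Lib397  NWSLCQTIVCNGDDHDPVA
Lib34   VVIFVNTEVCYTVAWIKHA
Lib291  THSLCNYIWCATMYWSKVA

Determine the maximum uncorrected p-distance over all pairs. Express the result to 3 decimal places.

Pairwise Hamming distances:
  Lib21 vs Lib360: 3
  Lib21 vs Lib397: 8
  Lib21 vs Lib34: 9
  Lib21 vs Lib291: 6
  Lib360 vs Lib397: 10
  Lib360 vs Lib34: 11
  Lib360 vs Lib291: 8
  Lib397 vs Lib34: 15
  Lib397 vs Lib291: 12
  Lib34 vs Lib291: 13
The largest is 15 mismatches, between Lib397 and Lib34; p = 15/19 = 0.789.

0.789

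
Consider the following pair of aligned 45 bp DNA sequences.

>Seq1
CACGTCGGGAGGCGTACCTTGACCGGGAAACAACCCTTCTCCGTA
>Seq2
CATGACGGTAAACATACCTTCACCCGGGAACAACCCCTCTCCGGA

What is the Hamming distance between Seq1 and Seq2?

11

Differing sites — 3:C/T; 5:T/A; 9:G/T; 11:G/A; 12:G/A; 14:G/A; 21:G/C; 25:G/C; 28:A/G; 37:T/C; 44:T/G.
That gives 11 mismatches out of 45 aligned sites, so the Hamming distance is 11.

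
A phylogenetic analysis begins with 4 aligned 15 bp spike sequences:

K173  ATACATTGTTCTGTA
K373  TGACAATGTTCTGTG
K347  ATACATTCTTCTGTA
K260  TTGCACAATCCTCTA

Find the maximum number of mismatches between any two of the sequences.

8

Pairwise Hamming distances:
  K173 vs K373: 4
  K173 vs K347: 1
  K173 vs K260: 7
  K373 vs K347: 5
  K373 vs K260: 8
  K347 vs K260: 7
The largest is 8, between K373 and K260.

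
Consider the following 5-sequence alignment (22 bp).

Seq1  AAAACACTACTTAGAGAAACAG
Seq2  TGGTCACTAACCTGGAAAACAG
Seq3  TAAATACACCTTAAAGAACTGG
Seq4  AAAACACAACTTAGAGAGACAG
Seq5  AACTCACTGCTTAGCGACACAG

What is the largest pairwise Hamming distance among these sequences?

Pairwise Hamming distances:
  Seq1 vs Seq2: 10
  Seq1 vs Seq3: 8
  Seq1 vs Seq4: 2
  Seq1 vs Seq5: 5
  Seq2 vs Seq3: 16
  Seq2 vs Seq4: 12
  Seq2 vs Seq5: 11
  Seq3 vs Seq4: 8
  Seq3 vs Seq5: 12
  Seq4 vs Seq5: 6
The largest is 16, between Seq2 and Seq3.

16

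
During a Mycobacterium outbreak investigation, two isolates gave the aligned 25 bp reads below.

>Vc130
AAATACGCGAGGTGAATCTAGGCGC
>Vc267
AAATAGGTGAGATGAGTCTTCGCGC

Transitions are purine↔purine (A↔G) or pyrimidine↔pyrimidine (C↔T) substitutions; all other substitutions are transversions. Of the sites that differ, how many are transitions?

Differing sites — 6:C/G (Tv); 8:C/T (Ti); 12:G/A (Ti); 16:A/G (Ti); 20:A/T (Tv); 21:G/C (Tv).
Of the 6 differences, 3 transitions and 3 transversions, so the answer is 3.

3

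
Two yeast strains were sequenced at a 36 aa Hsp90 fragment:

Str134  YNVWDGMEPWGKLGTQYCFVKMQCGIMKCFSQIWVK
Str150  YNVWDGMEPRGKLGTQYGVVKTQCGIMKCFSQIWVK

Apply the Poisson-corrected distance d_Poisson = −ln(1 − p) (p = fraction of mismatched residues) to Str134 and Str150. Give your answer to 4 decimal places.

Mismatches occur at site 10 (W/R), site 18 (C/G), site 19 (F/V), site 22 (M/T).
p = 4/36 = 0.111111.
d = −ln(1 − 0.111111) = −ln(0.888889) = 0.1178.

0.1178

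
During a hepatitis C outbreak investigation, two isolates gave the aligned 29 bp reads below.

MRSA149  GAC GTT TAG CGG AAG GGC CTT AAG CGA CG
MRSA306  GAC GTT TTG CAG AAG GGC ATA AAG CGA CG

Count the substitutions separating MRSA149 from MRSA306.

4

The sequences differ at positions 8 (A/T), 11 (G/A), 19 (C/A), 21 (T/A).
That gives 4 mismatches out of 29 aligned sites, so the Hamming distance is 4.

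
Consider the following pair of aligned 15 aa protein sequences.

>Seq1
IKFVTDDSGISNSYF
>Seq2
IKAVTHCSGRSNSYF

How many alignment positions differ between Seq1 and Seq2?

4

Mismatches occur at site 3 (F↔A), site 6 (D↔H), site 7 (D↔C), site 10 (I↔R).
That gives 4 mismatches out of 15 aligned sites, so the Hamming distance is 4.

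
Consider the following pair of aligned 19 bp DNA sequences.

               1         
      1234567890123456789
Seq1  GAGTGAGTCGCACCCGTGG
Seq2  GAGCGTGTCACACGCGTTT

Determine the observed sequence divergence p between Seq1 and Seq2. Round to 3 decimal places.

The sequences differ at positions 4 (T/C), 6 (A/T), 10 (G/A), 14 (C/G), 18 (G/T), 19 (G/T).
There are 6 differences over 19 sites, so p = 6/19 = 0.316.

0.316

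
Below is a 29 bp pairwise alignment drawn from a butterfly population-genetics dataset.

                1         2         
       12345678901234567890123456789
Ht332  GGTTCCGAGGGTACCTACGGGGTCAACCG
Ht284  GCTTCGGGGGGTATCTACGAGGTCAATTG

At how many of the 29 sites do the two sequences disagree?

The sequences differ at positions 2 (G/C), 6 (C/G), 8 (A/G), 14 (C/T), 20 (G/A), 27 (C/T), 28 (C/T).
That gives 7 mismatches out of 29 aligned sites, so the Hamming distance is 7.

7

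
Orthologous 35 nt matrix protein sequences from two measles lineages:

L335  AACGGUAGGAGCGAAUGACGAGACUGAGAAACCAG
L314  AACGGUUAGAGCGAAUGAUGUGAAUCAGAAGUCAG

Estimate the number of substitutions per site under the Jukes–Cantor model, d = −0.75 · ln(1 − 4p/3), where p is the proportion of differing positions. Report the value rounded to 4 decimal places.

0.2726

Mismatches occur at site 7 (A/U), site 8 (G/A), site 19 (C/U), site 21 (A/U), site 24 (C/A), site 26 (G/C), site 31 (A/G), site 32 (C/U).
p = 8/35 = 0.228571.
d = −0.75 · ln(1 − (4/3)·0.228571) = −0.75 · ln(0.695239) = −0.75 · (-0.363500) = 0.2726.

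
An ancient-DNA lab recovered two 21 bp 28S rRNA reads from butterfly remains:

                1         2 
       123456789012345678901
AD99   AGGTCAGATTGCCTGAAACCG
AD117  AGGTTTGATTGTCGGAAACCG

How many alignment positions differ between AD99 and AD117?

Differing sites — 5:C/T; 6:A/T; 12:C/T; 14:T/G.
That gives 4 mismatches out of 21 aligned sites, so the Hamming distance is 4.

4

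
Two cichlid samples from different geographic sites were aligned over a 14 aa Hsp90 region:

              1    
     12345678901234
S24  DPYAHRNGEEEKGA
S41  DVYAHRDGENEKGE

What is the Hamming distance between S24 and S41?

4

Mismatches occur at site 2 (P↔V), site 7 (N↔D), site 10 (E↔N), site 14 (A↔E).
That gives 4 mismatches out of 14 aligned sites, so the Hamming distance is 4.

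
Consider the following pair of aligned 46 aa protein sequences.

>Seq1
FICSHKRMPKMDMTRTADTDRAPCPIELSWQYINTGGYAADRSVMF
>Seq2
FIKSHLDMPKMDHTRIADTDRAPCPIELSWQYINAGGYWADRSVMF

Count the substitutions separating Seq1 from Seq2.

Mismatches occur at site 3 (C→K), site 6 (K→L), site 7 (R→D), site 13 (M→H), site 16 (T→I), site 35 (T→A), site 39 (A→W).
That gives 7 mismatches out of 46 aligned sites, so the Hamming distance is 7.

7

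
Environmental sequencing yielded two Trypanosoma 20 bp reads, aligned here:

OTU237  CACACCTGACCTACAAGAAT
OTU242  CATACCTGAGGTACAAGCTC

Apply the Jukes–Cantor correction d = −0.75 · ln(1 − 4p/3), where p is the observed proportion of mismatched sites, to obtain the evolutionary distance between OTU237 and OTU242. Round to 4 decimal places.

0.3831

Differing sites — 3:C/T; 10:C/G; 11:C/G; 18:A/C; 19:A/T; 20:T/C.
p = 6/20 = 0.300000.
d = −0.75 · ln(1 − (4/3)·0.300000) = −0.75 · ln(0.600000) = −0.75 · (-0.510826) = 0.3831.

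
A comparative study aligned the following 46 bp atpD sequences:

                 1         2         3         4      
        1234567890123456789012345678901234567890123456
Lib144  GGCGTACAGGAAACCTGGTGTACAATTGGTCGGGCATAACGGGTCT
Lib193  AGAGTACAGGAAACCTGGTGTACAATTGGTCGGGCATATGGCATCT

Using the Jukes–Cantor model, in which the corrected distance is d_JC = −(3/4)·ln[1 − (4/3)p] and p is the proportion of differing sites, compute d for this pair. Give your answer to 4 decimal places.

The sequences differ at positions 1 (G/A), 3 (C/A), 39 (A/T), 40 (C/G), 42 (G/C), 43 (G/A).
p = 6/46 = 0.130435.
d = −0.75 · ln(1 − (4/3)·0.130435) = −0.75 · ln(0.826087) = −0.75 · (-0.191055) = 0.1433.

0.1433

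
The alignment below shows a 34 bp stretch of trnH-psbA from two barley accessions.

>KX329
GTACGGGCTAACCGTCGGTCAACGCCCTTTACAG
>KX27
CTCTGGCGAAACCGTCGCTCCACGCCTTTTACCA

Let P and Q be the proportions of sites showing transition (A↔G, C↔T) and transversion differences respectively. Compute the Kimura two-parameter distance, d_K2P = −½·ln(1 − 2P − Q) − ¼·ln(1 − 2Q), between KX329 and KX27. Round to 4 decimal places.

0.4243

The sequences differ at positions 1 (G/C, transversion), 3 (A/C, transversion), 4 (C/T, transition), 7 (G/C, transversion), 8 (C/G, transversion), 9 (T/A, transversion), 18 (G/C, transversion), 21 (A/C, transversion), 27 (C/T, transition), 33 (A/C, transversion), 34 (G/A, transition).
Of the 11 differences, 3 transitions and 8 transversions over 34 sites: P = 3/34 = 0.088235, Q = 8/34 = 0.235294.
d = −0.5·ln(0.588236) − 0.25·ln(0.529412) = −0.5·(-0.530627) − 0.25·(-0.635988) = 0.4243.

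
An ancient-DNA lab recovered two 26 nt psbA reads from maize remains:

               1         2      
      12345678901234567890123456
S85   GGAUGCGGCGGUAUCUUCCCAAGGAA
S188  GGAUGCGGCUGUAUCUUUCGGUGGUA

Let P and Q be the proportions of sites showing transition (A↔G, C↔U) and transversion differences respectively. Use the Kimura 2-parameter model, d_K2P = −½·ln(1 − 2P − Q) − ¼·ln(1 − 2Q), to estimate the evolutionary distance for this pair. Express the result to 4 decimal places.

Mismatches occur at site 10 (G/U, transversion), site 18 (C/U, transition), site 20 (C/G, transversion), site 21 (A/G, transition), site 22 (A/U, transversion), site 25 (A/U, transversion).
Of the 6 differences, 2 transitions and 4 transversions over 26 sites: P = 2/26 = 0.076923, Q = 4/26 = 0.153846.
d = −0.5·ln(0.692308) − 0.25·ln(0.692308) = −0.5·(-0.367724) − 0.25·(-0.367724) = 0.2758.

0.2758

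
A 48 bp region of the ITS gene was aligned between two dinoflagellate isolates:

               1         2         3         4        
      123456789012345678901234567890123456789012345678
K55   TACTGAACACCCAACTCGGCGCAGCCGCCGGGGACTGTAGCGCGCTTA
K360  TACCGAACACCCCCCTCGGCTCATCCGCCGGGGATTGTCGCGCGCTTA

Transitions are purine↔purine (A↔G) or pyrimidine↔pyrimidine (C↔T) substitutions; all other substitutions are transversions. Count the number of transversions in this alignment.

The sequences differ at positions 4 (T/C, transition), 13 (A/C, transversion), 14 (A/C, transversion), 21 (G/T, transversion), 24 (G/T, transversion), 35 (C/T, transition), 39 (A/C, transversion).
Of the 7 differences, 2 transitions and 5 transversions, so the answer is 5.

5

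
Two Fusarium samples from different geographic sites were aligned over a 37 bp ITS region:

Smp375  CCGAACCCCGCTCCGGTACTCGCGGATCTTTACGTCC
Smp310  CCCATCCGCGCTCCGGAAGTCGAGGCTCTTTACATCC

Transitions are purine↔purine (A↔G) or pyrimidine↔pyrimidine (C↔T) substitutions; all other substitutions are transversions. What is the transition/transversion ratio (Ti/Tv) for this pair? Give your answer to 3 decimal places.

Differing sites — 3:G/C (Tv); 5:A/T (Tv); 8:C/G (Tv); 17:T/A (Tv); 19:C/G (Tv); 23:C/A (Tv); 26:A/C (Tv); 34:G/A (Ti).
Of the 8 differences, 1 transition and 7 transversions, so Ti/Tv = 1/7 = 0.143.

0.143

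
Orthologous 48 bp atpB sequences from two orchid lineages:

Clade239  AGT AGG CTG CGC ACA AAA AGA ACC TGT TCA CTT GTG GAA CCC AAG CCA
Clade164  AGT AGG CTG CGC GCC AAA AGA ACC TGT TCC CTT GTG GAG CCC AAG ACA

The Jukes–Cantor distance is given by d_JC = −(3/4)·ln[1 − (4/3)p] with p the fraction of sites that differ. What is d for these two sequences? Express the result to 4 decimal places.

Differing sites — 13:A/G; 15:A/C; 30:A/C; 39:A/G; 46:C/A.
p = 5/48 = 0.104167.
d = −0.75 · ln(1 − (4/3)·0.104167) = −0.75 · ln(0.861111) = −0.75 · (-0.149532) = 0.1121.

0.1121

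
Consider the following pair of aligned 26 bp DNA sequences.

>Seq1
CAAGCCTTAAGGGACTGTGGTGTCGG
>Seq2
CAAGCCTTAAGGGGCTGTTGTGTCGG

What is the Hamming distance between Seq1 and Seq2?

2

Differing sites — 14:A/G; 19:G/T.
That gives 2 mismatches out of 26 aligned sites, so the Hamming distance is 2.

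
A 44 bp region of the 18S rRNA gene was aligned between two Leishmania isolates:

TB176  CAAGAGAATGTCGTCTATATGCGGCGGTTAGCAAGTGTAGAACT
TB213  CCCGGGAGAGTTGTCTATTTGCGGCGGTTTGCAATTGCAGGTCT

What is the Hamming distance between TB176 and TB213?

Differing sites — 2:A/C; 3:A/C; 5:A/G; 8:A/G; 9:T/A; 12:C/T; 19:A/T; 30:A/T; 35:G/T; 38:T/C; 41:A/G; 42:A/T.
That gives 12 mismatches out of 44 aligned sites, so the Hamming distance is 12.

12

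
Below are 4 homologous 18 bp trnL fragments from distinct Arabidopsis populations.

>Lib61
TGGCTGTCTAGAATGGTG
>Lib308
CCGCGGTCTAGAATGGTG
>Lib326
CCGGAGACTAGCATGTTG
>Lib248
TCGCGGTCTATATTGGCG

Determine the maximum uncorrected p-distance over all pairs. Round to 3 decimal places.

Pairwise Hamming distances:
  Lib61 vs Lib308: 3
  Lib61 vs Lib326: 7
  Lib61 vs Lib248: 5
  Lib308 vs Lib326: 5
  Lib308 vs Lib248: 4
  Lib326 vs Lib248: 9
The largest is 9 mismatches, between Lib326 and Lib248; p = 9/18 = 0.500.

0.500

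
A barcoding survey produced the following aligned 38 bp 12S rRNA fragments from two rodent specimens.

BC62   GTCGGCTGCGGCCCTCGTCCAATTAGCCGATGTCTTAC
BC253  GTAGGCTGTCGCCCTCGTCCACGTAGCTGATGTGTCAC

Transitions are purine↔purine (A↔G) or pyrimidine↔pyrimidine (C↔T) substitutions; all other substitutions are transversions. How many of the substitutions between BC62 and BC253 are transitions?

3

Differing sites — 3:C/A (Tv); 9:C/T (Ti); 10:G/C (Tv); 22:A/C (Tv); 23:T/G (Tv); 28:C/T (Ti); 34:C/G (Tv); 36:T/C (Ti).
Of the 8 differences, 3 transitions and 5 transversions, so the answer is 3.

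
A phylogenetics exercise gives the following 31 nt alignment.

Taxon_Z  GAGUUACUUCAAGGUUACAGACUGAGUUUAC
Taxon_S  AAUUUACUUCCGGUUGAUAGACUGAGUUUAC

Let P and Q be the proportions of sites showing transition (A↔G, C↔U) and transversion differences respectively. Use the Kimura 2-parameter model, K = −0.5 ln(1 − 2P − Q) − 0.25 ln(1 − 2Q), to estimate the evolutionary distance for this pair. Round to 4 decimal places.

0.2694

The sequences differ at positions 1 (G/A, transition), 3 (G/U, transversion), 11 (A/C, transversion), 12 (A/G, transition), 14 (G/U, transversion), 16 (U/G, transversion), 18 (C/U, transition).
Of the 7 differences, 3 transitions and 4 transversions over 31 sites: P = 3/31 = 0.096774, Q = 4/31 = 0.129032.
d = −0.5·ln(0.677420) − 0.25·ln(0.741936) = −0.5·(-0.389464) − 0.25·(-0.298492) = 0.2694.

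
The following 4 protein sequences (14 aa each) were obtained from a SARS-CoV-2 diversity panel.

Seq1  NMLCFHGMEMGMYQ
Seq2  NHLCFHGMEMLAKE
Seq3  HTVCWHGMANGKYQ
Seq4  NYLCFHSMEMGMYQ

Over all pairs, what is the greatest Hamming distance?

10

Pairwise Hamming distances:
  Seq1 vs Seq2: 5
  Seq1 vs Seq3: 7
  Seq1 vs Seq4: 2
  Seq2 vs Seq3: 10
  Seq2 vs Seq4: 6
  Seq3 vs Seq4: 8
The largest is 10, between Seq2 and Seq3.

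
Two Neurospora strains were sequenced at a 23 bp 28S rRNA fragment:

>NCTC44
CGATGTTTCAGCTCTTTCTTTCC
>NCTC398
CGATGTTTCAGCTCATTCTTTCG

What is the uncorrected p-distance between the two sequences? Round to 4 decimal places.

0.0870

Differing sites — 15:T/A; 23:C/G.
There are 2 differences over 23 sites, so p = 2/23 = 0.0870.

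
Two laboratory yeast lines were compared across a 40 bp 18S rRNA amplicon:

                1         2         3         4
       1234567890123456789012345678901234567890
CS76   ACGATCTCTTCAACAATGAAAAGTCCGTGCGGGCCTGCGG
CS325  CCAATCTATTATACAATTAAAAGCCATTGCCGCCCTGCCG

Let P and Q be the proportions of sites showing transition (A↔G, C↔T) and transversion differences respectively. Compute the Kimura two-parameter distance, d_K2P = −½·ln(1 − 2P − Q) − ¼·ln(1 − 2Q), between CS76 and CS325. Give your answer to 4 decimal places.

Mismatches occur at site 1 (A→C, transversion), site 3 (G→A, transition), site 8 (C→A, transversion), site 11 (C→A, transversion), site 12 (A→T, transversion), site 18 (G→T, transversion), site 24 (T→C, transition), site 26 (C→A, transversion), site 27 (G→T, transversion), site 31 (G→C, transversion), site 33 (G→C, transversion), site 39 (G→C, transversion).
Of the 12 differences, 2 transitions and 10 transversions over 40 sites: P = 2/40 = 0.050000, Q = 10/40 = 0.250000.
d = −0.5·ln(0.650000) − 0.25·ln(0.500000) = −0.5·(-0.430783) − 0.25·(-0.693147) = 0.3887.

0.3887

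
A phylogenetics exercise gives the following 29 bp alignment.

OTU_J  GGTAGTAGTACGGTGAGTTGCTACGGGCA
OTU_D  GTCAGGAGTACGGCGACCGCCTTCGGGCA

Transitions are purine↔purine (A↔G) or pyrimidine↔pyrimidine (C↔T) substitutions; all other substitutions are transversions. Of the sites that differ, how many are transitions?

3

Differing sites — 2:G/T (Tv); 3:T/C (Ti); 6:T/G (Tv); 14:T/C (Ti); 17:G/C (Tv); 18:T/C (Ti); 19:T/G (Tv); 20:G/C (Tv); 23:A/T (Tv).
Of the 9 differences, 3 transitions and 6 transversions, so the answer is 3.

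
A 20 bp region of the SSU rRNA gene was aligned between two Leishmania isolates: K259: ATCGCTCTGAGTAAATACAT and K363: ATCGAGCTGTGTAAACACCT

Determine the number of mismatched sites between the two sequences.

Mismatches occur at site 5 (C↔A), site 6 (T↔G), site 10 (A↔T), site 16 (T↔C), site 19 (A↔C).
That gives 5 mismatches out of 20 aligned sites, so the Hamming distance is 5.

5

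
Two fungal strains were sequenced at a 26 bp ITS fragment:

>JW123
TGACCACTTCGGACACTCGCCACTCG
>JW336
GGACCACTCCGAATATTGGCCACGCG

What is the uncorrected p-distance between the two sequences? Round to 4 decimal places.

Differing sites — 1:T/G; 9:T/C; 12:G/A; 14:C/T; 16:C/T; 18:C/G; 24:T/G.
There are 7 differences over 26 sites, so p = 7/26 = 0.2692.

0.2692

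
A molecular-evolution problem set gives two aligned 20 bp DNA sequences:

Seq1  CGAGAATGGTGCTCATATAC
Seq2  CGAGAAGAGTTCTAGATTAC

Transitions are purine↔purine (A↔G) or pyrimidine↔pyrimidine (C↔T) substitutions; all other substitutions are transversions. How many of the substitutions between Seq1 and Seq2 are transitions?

2

Differing sites — 7:T/G (Tv); 8:G/A (Ti); 11:G/T (Tv); 14:C/A (Tv); 15:A/G (Ti); 16:T/A (Tv); 17:A/T (Tv).
Of the 7 differences, 2 transitions and 5 transversions, so the answer is 2.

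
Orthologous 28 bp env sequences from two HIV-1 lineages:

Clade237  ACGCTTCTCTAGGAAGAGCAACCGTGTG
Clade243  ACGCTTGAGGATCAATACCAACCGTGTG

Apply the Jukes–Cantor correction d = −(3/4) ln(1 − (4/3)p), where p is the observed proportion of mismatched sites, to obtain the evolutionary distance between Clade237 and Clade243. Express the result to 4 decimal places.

0.3597

Mismatches occur at site 7 (C/G), site 8 (T/A), site 9 (C/G), site 10 (T/G), site 12 (G/T), site 13 (G/C), site 16 (G/T), site 18 (G/C).
p = 8/28 = 0.285714.
d = −0.75 · ln(1 − (4/3)·0.285714) = −0.75 · ln(0.619048) = −0.75 · (-0.479572) = 0.3597.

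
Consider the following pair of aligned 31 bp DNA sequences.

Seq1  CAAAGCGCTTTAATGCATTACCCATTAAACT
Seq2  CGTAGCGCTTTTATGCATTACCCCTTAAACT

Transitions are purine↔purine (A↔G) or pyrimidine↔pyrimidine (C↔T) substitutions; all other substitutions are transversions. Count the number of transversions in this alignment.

Mismatches occur at site 2 (A↔G, transition), site 3 (A↔T, transversion), site 12 (A↔T, transversion), site 24 (A↔C, transversion).
Of the 4 differences, 1 transition and 3 transversions, so the answer is 3.

3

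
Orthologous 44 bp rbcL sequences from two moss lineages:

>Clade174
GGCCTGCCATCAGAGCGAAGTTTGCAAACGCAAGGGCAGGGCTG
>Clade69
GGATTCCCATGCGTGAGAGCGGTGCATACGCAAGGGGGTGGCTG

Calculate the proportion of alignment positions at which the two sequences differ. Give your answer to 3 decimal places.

0.341

The sequences differ at positions 3 (C/A), 4 (C/T), 6 (G/C), 11 (C/G), 12 (A/C), 14 (A/T), 16 (C/A), 19 (A/G), 20 (G/C), 21 (T/G), 22 (T/G), 27 (A/T), 37 (C/G), 38 (A/G), 39 (G/T).
There are 15 differences over 44 sites, so p = 15/44 = 0.341.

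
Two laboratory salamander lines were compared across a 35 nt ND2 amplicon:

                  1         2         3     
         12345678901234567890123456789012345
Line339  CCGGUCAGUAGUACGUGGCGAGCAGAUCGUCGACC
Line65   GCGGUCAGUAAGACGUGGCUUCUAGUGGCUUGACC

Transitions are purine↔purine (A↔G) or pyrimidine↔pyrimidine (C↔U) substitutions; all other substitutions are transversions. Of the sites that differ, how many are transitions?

3

Differing sites — 1:C/G (Tv); 11:G/A (Ti); 12:U/G (Tv); 20:G/U (Tv); 21:A/U (Tv); 22:G/C (Tv); 23:C/U (Ti); 26:A/U (Tv); 27:U/G (Tv); 28:C/G (Tv); 29:G/C (Tv); 31:C/U (Ti).
Of the 12 differences, 3 transitions and 9 transversions, so the answer is 3.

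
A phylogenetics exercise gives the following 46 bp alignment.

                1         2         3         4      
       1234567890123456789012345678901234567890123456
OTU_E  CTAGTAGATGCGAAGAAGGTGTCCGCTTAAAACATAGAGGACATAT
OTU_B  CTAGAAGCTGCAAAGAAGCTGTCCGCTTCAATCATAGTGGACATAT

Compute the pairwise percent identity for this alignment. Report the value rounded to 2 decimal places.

The sequences differ at positions 5 (T/A), 8 (A/C), 12 (G/A), 19 (G/C), 29 (A/C), 32 (A/T), 38 (A/T).
39 of the 46 sites match, so the percent identity is 39/46 × 100 = 84.78%.

84.78%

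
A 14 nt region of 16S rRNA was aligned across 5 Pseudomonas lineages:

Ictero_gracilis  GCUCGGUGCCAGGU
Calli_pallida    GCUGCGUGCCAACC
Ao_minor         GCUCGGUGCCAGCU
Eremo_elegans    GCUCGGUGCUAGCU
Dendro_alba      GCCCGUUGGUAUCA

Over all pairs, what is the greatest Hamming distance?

8

Pairwise Hamming distances:
  Ictero_gracilis vs Calli_pallida: 5
  Ictero_gracilis vs Ao_minor: 1
  Ictero_gracilis vs Eremo_elegans: 2
  Ictero_gracilis vs Dendro_alba: 7
  Calli_pallida vs Ao_minor: 4
  Calli_pallida vs Eremo_elegans: 5
  Calli_pallida vs Dendro_alba: 8
  Ao_minor vs Eremo_elegans: 1
  Ao_minor vs Dendro_alba: 6
  Eremo_elegans vs Dendro_alba: 5
The largest is 8, between Calli_pallida and Dendro_alba.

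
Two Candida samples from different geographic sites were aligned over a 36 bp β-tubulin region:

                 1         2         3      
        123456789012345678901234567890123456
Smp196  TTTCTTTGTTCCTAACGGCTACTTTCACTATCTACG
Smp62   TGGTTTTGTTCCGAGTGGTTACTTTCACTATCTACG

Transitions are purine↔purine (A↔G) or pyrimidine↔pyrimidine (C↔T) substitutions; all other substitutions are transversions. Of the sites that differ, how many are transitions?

4

Mismatches occur at site 2 (T/G, transversion), site 3 (T/G, transversion), site 4 (C/T, transition), site 13 (T/G, transversion), site 15 (A/G, transition), site 16 (C/T, transition), site 19 (C/T, transition).
Of the 7 differences, 4 transitions and 3 transversions, so the answer is 4.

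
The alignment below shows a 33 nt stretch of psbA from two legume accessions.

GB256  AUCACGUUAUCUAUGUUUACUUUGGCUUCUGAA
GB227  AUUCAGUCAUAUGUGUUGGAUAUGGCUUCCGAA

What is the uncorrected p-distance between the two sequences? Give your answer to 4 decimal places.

0.3333

Mismatches occur at site 3 (C/U), site 4 (A/C), site 5 (C/A), site 8 (U/C), site 11 (C/A), site 13 (A/G), site 18 (U/G), site 19 (A/G), site 20 (C/A), site 22 (U/A), site 30 (U/C).
There are 11 differences over 33 sites, so p = 11/33 = 0.3333.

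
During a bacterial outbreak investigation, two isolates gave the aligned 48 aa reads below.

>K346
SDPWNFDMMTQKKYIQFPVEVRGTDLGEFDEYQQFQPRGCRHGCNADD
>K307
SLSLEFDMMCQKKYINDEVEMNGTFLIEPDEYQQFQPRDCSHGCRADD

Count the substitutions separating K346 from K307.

16

Differing sites — 2:D/L; 3:P/S; 4:W/L; 5:N/E; 10:T/C; 16:Q/N; 17:F/D; 18:P/E; 21:V/M; 22:R/N; 25:D/F; 27:G/I; 29:F/P; 39:G/D; 41:R/S; 45:N/R.
That gives 16 mismatches out of 48 aligned sites, so the Hamming distance is 16.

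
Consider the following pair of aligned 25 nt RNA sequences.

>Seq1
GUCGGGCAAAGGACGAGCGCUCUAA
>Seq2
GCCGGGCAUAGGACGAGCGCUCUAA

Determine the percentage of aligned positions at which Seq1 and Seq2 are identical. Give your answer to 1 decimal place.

92.0%

The sequences differ at positions 2 (U/C), 9 (A/U).
23 of the 25 sites match, so the percent identity is 23/25 × 100 = 92.0%.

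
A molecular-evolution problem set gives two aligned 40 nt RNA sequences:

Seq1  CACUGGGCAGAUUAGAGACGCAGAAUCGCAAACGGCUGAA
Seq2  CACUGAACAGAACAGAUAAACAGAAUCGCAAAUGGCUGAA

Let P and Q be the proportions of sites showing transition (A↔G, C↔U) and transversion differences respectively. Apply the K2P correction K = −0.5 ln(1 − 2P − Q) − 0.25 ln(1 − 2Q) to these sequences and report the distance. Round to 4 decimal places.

The sequences differ at positions 6 (G/A, transition), 7 (G/A, transition), 12 (U/A, transversion), 13 (U/C, transition), 17 (G/U, transversion), 19 (C/A, transversion), 20 (G/A, transition), 33 (C/U, transition).
Of the 8 differences, 5 transitions and 3 transversions over 40 sites: P = 5/40 = 0.125000, Q = 3/40 = 0.075000.
d = −0.5·ln(0.675000) − 0.25·ln(0.850000) = −0.5·(-0.393043) − 0.25·(-0.162519) = 0.2372.

0.2372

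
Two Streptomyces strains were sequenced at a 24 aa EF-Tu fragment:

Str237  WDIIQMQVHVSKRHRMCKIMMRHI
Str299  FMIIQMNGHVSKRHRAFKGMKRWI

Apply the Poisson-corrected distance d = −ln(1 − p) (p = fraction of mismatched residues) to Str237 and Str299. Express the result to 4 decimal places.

The sequences differ at positions 1 (W/F), 2 (D/M), 7 (Q/N), 8 (V/G), 16 (M/A), 17 (C/F), 19 (I/G), 21 (M/K), 23 (H/W).
p = 9/24 = 0.375000.
d = −ln(1 − 0.375000) = −ln(0.625000) = 0.4700.

0.4700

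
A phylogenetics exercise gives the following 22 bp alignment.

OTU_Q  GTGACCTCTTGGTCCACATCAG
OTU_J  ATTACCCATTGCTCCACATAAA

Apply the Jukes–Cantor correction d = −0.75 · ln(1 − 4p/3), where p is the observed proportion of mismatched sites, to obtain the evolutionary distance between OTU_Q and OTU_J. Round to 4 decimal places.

The sequences differ at positions 1 (G/A), 3 (G/T), 7 (T/C), 8 (C/A), 12 (G/C), 20 (C/A), 22 (G/A).
p = 7/22 = 0.318182.
d = −0.75 · ln(1 − (4/3)·0.318182) = −0.75 · ln(0.575757) = −0.75 · (-0.552070) = 0.4141.

0.4141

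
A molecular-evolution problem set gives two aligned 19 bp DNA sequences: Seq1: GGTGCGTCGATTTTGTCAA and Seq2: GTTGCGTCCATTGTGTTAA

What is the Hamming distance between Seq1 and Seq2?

Differing sites — 2:G/T; 9:G/C; 13:T/G; 17:C/T.
That gives 4 mismatches out of 19 aligned sites, so the Hamming distance is 4.

4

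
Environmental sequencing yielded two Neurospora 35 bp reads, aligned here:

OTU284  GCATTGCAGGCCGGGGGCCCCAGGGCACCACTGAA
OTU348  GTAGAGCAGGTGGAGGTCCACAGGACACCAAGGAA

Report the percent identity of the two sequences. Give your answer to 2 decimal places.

68.57%

Mismatches occur at site 2 (C→T), site 4 (T→G), site 5 (T→A), site 11 (C→T), site 12 (C→G), site 14 (G→A), site 17 (G→T), site 20 (C→A), site 25 (G→A), site 31 (C→A), site 32 (T→G).
24 of the 35 sites match, so the percent identity is 24/35 × 100 = 68.57%.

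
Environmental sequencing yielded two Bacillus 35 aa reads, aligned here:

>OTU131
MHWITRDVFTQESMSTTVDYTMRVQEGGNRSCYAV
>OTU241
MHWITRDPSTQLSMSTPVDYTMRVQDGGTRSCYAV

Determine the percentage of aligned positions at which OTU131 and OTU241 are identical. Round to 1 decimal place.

82.9%

Mismatches occur at site 8 (V/P), site 9 (F/S), site 12 (E/L), site 17 (T/P), site 26 (E/D), site 29 (N/T).
29 of the 35 sites match, so the percent identity is 29/35 × 100 = 82.9%.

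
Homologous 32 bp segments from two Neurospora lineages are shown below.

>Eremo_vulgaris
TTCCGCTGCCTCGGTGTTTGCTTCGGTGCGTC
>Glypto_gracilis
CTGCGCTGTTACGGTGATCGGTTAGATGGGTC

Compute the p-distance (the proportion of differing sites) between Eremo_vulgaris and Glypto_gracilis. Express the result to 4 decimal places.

Differing sites — 1:T/C; 3:C/G; 9:C/T; 10:C/T; 11:T/A; 17:T/A; 19:T/C; 21:C/G; 24:C/A; 26:G/A; 29:C/G.
There are 11 differences over 32 sites, so p = 11/32 = 0.3438.

0.3438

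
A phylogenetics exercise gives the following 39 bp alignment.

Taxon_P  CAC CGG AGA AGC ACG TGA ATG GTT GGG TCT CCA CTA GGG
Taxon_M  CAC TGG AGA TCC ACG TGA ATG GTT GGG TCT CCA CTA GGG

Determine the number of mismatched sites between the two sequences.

3

Mismatches occur at site 4 (C/T), site 10 (A/T), site 11 (G/C).
That gives 3 mismatches out of 39 aligned sites, so the Hamming distance is 3.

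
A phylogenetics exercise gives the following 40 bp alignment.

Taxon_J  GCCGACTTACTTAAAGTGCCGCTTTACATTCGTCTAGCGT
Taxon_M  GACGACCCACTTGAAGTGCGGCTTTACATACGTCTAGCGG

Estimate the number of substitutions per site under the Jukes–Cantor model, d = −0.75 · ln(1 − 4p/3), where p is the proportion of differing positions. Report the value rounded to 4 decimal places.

The sequences differ at positions 2 (C/A), 7 (T/C), 8 (T/C), 13 (A/G), 20 (C/G), 30 (T/A), 40 (T/G).
p = 7/40 = 0.175000.
d = −0.75 · ln(1 − (4/3)·0.175000) = −0.75 · ln(0.766667) = −0.75 · (-0.265703) = 0.1993.

0.1993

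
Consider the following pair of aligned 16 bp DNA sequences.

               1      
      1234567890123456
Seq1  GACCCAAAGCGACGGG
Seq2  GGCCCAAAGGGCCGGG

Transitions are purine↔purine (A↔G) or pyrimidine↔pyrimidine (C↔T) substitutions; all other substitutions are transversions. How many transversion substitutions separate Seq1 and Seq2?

The sequences differ at positions 2 (A/G, transition), 10 (C/G, transversion), 12 (A/C, transversion).
Of the 3 differences, 1 transition and 2 transversions, so the answer is 2.

2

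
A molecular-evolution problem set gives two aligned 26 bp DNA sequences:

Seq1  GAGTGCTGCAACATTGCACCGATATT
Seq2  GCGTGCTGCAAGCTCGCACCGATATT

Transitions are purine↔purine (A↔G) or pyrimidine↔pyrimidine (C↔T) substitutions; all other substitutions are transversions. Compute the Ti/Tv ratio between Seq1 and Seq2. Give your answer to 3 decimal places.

Mismatches occur at site 2 (A/C, transversion), site 12 (C/G, transversion), site 13 (A/C, transversion), site 15 (T/C, transition).
Of the 4 differences, 1 transition and 3 transversions, so Ti/Tv = 1/3 = 0.333.

0.333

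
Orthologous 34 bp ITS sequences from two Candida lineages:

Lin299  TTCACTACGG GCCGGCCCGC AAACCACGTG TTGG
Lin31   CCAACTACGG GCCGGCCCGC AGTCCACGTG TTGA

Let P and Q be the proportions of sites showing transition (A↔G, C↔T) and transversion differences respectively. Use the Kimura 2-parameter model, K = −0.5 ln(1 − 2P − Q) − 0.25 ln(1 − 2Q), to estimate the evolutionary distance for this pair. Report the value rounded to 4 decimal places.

Mismatches occur at site 1 (T→C, transition), site 2 (T→C, transition), site 3 (C→A, transversion), site 22 (A→G, transition), site 23 (A→T, transversion), site 34 (G→A, transition).
Of the 6 differences, 4 transitions and 2 transversions over 34 sites: P = 4/34 = 0.117647, Q = 2/34 = 0.058824.
d = −0.5·ln(0.705882) − 0.25·ln(0.882352) = −0.5·(-0.348307) − 0.25·(-0.125164) = 0.2054.

0.2054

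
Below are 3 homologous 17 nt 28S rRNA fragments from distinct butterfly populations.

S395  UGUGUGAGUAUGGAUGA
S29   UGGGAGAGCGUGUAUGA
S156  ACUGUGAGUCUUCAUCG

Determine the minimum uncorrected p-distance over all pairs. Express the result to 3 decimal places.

0.294

Pairwise Hamming distances:
  S395 vs S29: 5
  S395 vs S156: 7
  S29 vs S156: 10
The smallest is 5 mismatches, between S395 and S29; p = 5/17 = 0.294.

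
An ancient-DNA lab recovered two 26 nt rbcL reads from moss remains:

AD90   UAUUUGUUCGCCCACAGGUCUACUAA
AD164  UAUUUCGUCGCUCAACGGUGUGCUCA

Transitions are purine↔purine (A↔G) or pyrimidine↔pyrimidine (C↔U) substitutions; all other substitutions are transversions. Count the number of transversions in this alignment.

6

The sequences differ at positions 6 (G/C, transversion), 7 (U/G, transversion), 12 (C/U, transition), 15 (C/A, transversion), 16 (A/C, transversion), 20 (C/G, transversion), 22 (A/G, transition), 25 (A/C, transversion).
Of the 8 differences, 2 transitions and 6 transversions, so the answer is 6.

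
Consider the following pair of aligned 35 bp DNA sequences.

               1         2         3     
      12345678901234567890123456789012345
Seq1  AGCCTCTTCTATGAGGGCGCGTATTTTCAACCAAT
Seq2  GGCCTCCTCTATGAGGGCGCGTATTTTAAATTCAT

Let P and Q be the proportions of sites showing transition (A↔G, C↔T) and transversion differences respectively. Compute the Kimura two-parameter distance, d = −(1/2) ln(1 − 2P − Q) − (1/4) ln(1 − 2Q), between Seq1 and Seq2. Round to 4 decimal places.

0.1986

Mismatches occur at site 1 (A→G, transition), site 7 (T→C, transition), site 28 (C→A, transversion), site 31 (C→T, transition), site 32 (C→T, transition), site 33 (A→C, transversion).
Of the 6 differences, 4 transitions and 2 transversions over 35 sites: P = 4/35 = 0.114286, Q = 2/35 = 0.057143.
d = −0.5·ln(0.714285) − 0.25·ln(0.885714) = −0.5·(-0.336473) − 0.25·(-0.121361) = 0.1986.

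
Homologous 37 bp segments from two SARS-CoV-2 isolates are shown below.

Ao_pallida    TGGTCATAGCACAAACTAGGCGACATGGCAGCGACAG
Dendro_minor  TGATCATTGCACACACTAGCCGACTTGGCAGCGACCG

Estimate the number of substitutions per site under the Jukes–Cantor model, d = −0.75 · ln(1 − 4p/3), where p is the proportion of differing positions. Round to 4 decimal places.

Differing sites — 3:G/A; 8:A/T; 14:A/C; 20:G/C; 25:A/T; 36:A/C.
p = 6/37 = 0.162162.
d = −0.75 · ln(1 − (4/3)·0.162162) = −0.75 · ln(0.783784) = −0.75 · (-0.243622) = 0.1827.

0.1827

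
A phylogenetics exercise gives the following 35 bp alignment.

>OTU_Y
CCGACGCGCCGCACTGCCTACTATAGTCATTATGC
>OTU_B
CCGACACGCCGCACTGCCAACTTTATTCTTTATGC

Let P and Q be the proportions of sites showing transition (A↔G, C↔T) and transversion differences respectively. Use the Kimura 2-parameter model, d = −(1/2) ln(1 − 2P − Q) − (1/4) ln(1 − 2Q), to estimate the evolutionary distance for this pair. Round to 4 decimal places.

Differing sites — 6:G/A (Ti); 19:T/A (Tv); 23:A/T (Tv); 26:G/T (Tv); 29:A/T (Tv).
Of the 5 differences, 1 transition and 4 transversions over 35 sites: P = 1/35 = 0.028571, Q = 4/35 = 0.114286.
d = −0.5·ln(0.828572) − 0.25·ln(0.771428) = −0.5·(-0.188052) − 0.25·(-0.259512) = 0.1589.

0.1589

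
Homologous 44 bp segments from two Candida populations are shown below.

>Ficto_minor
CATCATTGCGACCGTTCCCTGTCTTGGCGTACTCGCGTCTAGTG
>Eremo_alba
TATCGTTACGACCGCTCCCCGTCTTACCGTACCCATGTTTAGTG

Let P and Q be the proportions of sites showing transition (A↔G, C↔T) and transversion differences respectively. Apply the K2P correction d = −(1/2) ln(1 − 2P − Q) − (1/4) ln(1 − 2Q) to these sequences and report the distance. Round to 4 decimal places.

0.3360

The sequences differ at positions 1 (C/T, transition), 5 (A/G, transition), 8 (G/A, transition), 15 (T/C, transition), 20 (T/C, transition), 26 (G/A, transition), 27 (G/C, transversion), 33 (T/C, transition), 35 (G/A, transition), 36 (C/T, transition), 39 (C/T, transition).
Of the 11 differences, 10 transitions and 1 transversion over 44 sites: P = 10/44 = 0.227273, Q = 1/44 = 0.022727.
d = −0.5·ln(0.522727) − 0.25·ln(0.954546) = −0.5·(-0.648696) − 0.25·(-0.046519) = 0.3360.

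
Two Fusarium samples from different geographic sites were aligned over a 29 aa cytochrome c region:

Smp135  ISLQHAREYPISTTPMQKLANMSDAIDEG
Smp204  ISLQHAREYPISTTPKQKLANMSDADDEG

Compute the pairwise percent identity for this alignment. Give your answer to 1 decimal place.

93.1%

Differing sites — 16:M/K; 26:I/D.
27 of the 29 sites match, so the percent identity is 27/29 × 100 = 93.1%.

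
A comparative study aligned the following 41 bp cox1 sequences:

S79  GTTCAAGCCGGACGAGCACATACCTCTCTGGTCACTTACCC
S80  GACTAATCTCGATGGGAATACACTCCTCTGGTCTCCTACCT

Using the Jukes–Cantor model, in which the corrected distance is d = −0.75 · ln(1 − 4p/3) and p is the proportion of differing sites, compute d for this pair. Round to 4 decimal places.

The sequences differ at positions 2 (T/A), 3 (T/C), 4 (C/T), 7 (G/T), 9 (C/T), 10 (G/C), 13 (C/T), 15 (A/G), 17 (C/A), 19 (C/T), 21 (T/C), 24 (C/T), 25 (T/C), 34 (A/T), 36 (T/C), 41 (C/T).
p = 16/41 = 0.390244.
d = −0.75 · ln(1 − (4/3)·0.390244) = −0.75 · ln(0.479675) = −0.75 · (-0.734646) = 0.5510.

0.5510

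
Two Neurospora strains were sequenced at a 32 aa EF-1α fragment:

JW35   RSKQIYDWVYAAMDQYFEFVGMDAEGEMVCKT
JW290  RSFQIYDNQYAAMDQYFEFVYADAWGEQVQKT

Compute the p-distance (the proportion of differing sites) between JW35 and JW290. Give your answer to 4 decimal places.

Mismatches occur at site 3 (K/F), site 8 (W/N), site 9 (V/Q), site 21 (G/Y), site 22 (M/A), site 25 (E/W), site 28 (M/Q), site 30 (C/Q).
There are 8 differences over 32 sites, so p = 8/32 = 0.2500.

0.2500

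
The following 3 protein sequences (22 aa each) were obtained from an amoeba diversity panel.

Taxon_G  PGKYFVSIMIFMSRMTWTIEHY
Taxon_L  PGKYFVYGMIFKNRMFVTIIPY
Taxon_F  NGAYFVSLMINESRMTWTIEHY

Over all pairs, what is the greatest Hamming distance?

11

Pairwise Hamming distances:
  Taxon_G vs Taxon_L: 8
  Taxon_G vs Taxon_F: 5
  Taxon_L vs Taxon_F: 11
The largest is 11, between Taxon_L and Taxon_F.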